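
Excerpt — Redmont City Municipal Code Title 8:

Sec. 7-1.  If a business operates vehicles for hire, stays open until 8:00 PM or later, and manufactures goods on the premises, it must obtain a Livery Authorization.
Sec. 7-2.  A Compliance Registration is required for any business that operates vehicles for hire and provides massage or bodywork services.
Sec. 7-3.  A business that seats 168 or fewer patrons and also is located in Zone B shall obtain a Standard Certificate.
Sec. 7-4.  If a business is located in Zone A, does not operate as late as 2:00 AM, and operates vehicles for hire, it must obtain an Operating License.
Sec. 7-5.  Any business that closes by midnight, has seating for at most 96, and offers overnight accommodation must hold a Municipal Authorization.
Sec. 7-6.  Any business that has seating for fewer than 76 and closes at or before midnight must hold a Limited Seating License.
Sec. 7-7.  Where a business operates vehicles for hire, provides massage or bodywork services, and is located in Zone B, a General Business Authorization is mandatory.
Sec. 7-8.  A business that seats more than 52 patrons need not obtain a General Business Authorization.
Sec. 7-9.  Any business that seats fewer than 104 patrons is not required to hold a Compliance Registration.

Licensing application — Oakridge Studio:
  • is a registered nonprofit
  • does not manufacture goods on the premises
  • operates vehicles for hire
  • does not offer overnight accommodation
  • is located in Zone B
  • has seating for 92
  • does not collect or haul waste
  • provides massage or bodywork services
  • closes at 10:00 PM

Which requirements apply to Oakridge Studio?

Standard Certificate

Sec. 7-1. operates vehicles for hire; closes 10:00 PM, after 8:00 PM; does not manufacture goods on the premises → Livery Authorization not required.
Sec. 7-2. operates vehicles for hire; provides massage or bodywork services → Compliance Registration required.
Sec. 7-3. seating 92 ≤ 168; is located in Zone B → Standard Certificate required.
Sec. 7-4. is located in Zone B (not: is located in Zone A); closes 10:00 PM, at/before 2:00 AM; operates vehicles for hire → Operating License not required.
Sec. 7-5. closes 10:00 PM, at/before midnight; seating 92 ≤ 96; does not offer overnight accommodation → Municipal Authorization not required.
Sec. 7-6. seating 92 ≥ 76; closes 10:00 PM, at/before midnight → Limited Seating License not required.
Sec. 7-7. operates vehicles for hire; provides massage or bodywork services; is located in Zone B → General Business Authorization required.
Sec. 7-8. seating 92 > 52 → exempt from General Business Authorization.
Sec. 7-9. seating 92 < 104 → exempt from Compliance Registration.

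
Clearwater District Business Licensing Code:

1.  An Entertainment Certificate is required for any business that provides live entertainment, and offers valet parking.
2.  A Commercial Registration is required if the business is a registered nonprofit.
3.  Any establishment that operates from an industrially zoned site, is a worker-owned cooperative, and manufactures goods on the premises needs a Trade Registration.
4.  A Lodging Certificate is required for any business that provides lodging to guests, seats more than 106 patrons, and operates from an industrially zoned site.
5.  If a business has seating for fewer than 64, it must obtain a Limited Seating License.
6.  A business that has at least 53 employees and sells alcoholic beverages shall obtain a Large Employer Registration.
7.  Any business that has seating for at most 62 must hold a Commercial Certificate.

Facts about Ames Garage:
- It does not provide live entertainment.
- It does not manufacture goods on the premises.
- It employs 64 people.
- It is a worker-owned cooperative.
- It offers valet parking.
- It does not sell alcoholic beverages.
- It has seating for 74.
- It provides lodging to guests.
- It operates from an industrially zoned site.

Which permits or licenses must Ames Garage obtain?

None

1. does not provide live entertainment; offers valet parking → Entertainment Certificate not required.
2. is a worker-owned cooperative (not: is a registered nonprofit) → Commercial Registration not required.
3. operates from an industrially zoned site; is a worker-owned cooperative; does not manufacture goods on the premises → Trade Registration not required.
4. provides lodging to guests; seating 74 ≤ 106; operates from an industrially zoned site → Lodging Certificate not required.
5. seating 74 ≥ 64 → Limited Seating License not required.
6. employees 64 ≥ 53; does not sell alcoholic beverages → Large Employer Registration not required.
7. seating 74 > 62 → Commercial Certificate not required.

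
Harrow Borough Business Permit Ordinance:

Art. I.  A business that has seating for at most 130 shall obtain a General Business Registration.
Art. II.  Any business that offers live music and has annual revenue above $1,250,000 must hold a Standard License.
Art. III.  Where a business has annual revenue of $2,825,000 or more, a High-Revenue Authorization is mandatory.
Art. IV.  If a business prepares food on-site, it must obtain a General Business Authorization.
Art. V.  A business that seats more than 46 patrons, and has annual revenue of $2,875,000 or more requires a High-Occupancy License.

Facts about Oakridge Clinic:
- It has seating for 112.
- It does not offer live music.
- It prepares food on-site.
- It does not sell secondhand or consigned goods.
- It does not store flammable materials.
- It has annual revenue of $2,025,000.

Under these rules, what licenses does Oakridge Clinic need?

General Business Authorization, General Business Registration

Art. I. seating 112 ≤ 130 → General Business Registration required.
Art. II. does not offer live music; revenue $2,025,000 > $1,250,000 → Standard License not required.
Art. III. revenue $2,025,000 < $2,825,000 → High-Revenue Authorization not required.
Art. IV. prepares food on-site → General Business Authorization required.
Art. V. seating 112 > 46; revenue $2,025,000 < $2,875,000 → High-Occupancy License not required.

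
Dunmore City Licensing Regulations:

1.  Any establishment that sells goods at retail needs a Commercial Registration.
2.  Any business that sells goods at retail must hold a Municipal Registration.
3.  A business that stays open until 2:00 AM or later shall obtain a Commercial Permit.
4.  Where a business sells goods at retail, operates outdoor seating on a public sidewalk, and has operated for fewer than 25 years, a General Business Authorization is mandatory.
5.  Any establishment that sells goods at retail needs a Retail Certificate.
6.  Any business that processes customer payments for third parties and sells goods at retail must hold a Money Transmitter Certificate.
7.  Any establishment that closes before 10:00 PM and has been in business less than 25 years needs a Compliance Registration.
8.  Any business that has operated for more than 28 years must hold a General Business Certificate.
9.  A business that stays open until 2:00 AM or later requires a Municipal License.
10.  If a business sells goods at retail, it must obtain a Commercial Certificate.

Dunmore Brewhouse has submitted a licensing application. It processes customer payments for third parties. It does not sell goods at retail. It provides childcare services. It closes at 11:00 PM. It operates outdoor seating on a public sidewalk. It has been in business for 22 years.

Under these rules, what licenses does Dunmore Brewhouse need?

None

1. does not sell goods at retail → Commercial Registration not required.
2. does not sell goods at retail → Municipal Registration not required.
3. closes 11:00 PM, at/before 2:00 AM → Commercial Permit not required.
4. does not sell goods at retail; operates outdoor seating on a public sidewalk; years in business 22 < 25 → General Business Authorization not required.
5. does not sell goods at retail → Retail Certificate not required.
6. processes customer payments for third parties; does not sell goods at retail → Money Transmitter Certificate not required.
7. closes 11:00 PM, after 10:00 PM; years in business 22 < 25 → Compliance Registration not required.
8. years in business 22 ≤ 28 → General Business Certificate not required.
9. closes 11:00 PM, at/before 2:00 AM → Municipal License not required.
10. does not sell goods at retail → Commercial Certificate not required.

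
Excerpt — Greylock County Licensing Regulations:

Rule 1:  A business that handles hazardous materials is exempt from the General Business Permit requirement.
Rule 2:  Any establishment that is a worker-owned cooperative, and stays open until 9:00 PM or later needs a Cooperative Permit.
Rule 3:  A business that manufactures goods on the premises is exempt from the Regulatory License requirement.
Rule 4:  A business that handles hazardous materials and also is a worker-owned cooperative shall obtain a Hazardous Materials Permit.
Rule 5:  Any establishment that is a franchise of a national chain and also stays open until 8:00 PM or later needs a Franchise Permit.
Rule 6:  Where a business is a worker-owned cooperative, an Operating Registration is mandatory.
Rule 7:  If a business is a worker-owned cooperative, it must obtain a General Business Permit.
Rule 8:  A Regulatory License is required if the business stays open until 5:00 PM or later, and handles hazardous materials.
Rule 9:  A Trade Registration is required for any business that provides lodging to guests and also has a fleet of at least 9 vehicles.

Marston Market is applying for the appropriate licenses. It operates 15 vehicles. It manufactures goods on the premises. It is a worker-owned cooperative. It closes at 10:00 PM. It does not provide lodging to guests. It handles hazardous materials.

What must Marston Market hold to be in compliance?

Cooperative Permit, Hazardous Materials Permit, Operating Registration

Rule 1: handles hazardous materials → exempt from General Business Permit.
Rule 2: is a worker-owned cooperative; closes 10:00 PM, after 9:00 PM → Cooperative Permit required.
Rule 3: manufactures goods on the premises → exempt from Regulatory License.
Rule 4: handles hazardous materials; is a worker-owned cooperative → Hazardous Materials Permit required.
Rule 5: is a worker-owned cooperative (not: is a franchise of a national chain); closes 10:00 PM, after 8:00 PM → Franchise Permit not required.
Rule 6: is a worker-owned cooperative → Operating Registration required.
Rule 7: is a worker-owned cooperative → General Business Permit required.
Rule 8: closes 10:00 PM, after 5:00 PM; handles hazardous materials → Regulatory License required.
Rule 9: does not provide lodging to guests; vehicles 15 ≥ 9 → Trade Registration not required.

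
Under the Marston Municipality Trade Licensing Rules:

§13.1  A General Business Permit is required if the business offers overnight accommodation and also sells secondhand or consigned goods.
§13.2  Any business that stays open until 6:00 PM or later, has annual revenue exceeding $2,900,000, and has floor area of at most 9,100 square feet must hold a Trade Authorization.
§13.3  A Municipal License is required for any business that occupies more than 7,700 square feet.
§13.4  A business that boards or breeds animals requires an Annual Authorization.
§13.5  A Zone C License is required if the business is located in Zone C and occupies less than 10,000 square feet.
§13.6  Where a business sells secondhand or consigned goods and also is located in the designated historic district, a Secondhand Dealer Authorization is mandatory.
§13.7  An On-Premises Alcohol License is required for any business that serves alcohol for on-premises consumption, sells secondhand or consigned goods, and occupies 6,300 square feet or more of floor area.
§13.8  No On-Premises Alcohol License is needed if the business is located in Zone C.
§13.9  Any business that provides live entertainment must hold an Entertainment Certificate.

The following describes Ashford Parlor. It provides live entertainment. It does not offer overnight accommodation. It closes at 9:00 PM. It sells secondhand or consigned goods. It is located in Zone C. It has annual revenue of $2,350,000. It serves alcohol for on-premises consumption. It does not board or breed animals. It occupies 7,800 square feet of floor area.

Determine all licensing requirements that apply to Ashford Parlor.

§13.1 does not offer overnight accommodation; sells secondhand or consigned goods → General Business Permit not required.
§13.2 closes 9:00 PM, after 6:00 PM; revenue $2,350,000 ≤ $2,900,000; floor area 7,800 square feet ≤ 9,100 square feet → Trade Authorization not required.
§13.3 floor area 7,800 square feet > 7,700 square feet → Municipal License required.
§13.4 does not board or breed animals → Annual Authorization not required.
§13.5 is located in Zone C; floor area 7,800 square feet < 10,000 square feet → Zone C License required.
§13.6 sells secondhand or consigned goods; is located in Zone C (not: is located in the designated historic district) → Secondhand Dealer Authorization not required.
§13.7 serves alcohol for on-premises consumption; sells secondhand or consigned goods; floor area 7,800 square feet ≥ 6,300 square feet → On-Premises Alcohol License required.
§13.8 is located in Zone C → exempt from On-Premises Alcohol License.
§13.9 provides live entertainment → Entertainment Certificate required.

Entertainment Certificate, Municipal License, Zone C License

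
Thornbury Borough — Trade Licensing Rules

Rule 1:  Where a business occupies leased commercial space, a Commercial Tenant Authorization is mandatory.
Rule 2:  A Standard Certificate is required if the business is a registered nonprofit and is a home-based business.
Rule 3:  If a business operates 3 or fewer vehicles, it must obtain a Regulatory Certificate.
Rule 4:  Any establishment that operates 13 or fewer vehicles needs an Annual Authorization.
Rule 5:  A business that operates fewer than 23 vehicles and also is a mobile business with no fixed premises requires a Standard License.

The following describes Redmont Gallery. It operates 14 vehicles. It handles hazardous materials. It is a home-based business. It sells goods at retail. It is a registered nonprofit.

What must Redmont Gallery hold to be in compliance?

Rule 1: is a home-based business (not: occupies leased commercial space) → Commercial Tenant Authorization not required.
Rule 2: is a registered nonprofit; is a home-based business → Standard Certificate required.
Rule 3: vehicles 14 > 3 → Regulatory Certificate not required.
Rule 4: vehicles 14 > 13 → Annual Authorization not required.
Rule 5: vehicles 14 < 23; is a home-based business (not: is a mobile business with no fixed premises) → Standard License not required.

Standard Certificate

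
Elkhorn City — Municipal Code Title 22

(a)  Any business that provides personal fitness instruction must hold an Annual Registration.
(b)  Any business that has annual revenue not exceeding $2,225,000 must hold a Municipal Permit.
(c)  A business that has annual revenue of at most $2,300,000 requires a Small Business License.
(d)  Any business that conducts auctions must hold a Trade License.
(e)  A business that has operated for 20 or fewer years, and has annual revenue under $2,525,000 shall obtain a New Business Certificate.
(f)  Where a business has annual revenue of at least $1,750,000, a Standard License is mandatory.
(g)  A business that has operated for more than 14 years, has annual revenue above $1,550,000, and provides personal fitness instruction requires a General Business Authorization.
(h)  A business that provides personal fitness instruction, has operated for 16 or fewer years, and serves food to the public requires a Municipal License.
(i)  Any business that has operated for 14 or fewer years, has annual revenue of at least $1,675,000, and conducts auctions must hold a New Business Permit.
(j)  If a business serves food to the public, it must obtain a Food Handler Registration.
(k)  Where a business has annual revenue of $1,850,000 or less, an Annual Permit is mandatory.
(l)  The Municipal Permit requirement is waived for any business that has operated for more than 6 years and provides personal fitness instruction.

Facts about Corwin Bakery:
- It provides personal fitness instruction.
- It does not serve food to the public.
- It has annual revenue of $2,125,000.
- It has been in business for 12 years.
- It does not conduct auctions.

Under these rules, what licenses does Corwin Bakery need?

Annual Registration, New Business Certificate, Small Business License, Standard License

(a) provides personal fitness instruction → Annual Registration required.
(b) revenue $2,125,000 ≤ $2,225,000 → Municipal Permit required.
(c) revenue $2,125,000 ≤ $2,300,000 → Small Business License required.
(d) does not conduct auctions → Trade License not required.
(e) years in business 12 ≤ 20; revenue $2,125,000 < $2,525,000 → New Business Certificate required.
(f) revenue $2,125,000 ≥ $1,750,000 → Standard License required.
(g) years in business 12 ≤ 14; revenue $2,125,000 > $1,550,000; provides personal fitness instruction → General Business Authorization not required.
(h) provides personal fitness instruction; years in business 12 ≤ 16; does not serve food to the public → Municipal License not required.
(i) years in business 12 ≤ 14; revenue $2,125,000 ≥ $1,675,000; does not conduct auctions → New Business Permit not required.
(j) does not serve food to the public → Food Handler Registration not required.
(k) revenue $2,125,000 > $1,850,000 → Annual Permit not required.
(l) years in business 12 > 6; provides personal fitness instruction → exempt from Municipal Permit.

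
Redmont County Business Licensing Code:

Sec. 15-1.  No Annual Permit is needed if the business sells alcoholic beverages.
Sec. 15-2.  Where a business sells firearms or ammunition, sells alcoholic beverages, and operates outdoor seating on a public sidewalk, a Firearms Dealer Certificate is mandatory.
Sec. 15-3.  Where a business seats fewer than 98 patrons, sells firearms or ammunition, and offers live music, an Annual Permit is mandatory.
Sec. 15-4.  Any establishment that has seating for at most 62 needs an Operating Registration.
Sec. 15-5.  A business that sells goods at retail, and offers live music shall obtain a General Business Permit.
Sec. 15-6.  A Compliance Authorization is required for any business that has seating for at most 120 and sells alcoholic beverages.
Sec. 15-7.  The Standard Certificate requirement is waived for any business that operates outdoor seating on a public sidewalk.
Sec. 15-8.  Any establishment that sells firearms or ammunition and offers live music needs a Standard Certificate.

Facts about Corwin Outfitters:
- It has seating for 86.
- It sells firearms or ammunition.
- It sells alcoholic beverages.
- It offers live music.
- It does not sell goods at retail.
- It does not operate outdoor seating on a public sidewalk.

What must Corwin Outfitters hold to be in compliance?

Compliance Authorization, Standard Certificate

Sec. 15-1. sells alcoholic beverages → exempt from Annual Permit.
Sec. 15-2. sells firearms or ammunition; sells alcoholic beverages; does not operate outdoor seating on a public sidewalk → Firearms Dealer Certificate not required.
Sec. 15-3. seating 86 < 98; sells firearms or ammunition; offers live music → Annual Permit required.
Sec. 15-4. seating 86 > 62 → Operating Registration not required.
Sec. 15-5. does not sell goods at retail; offers live music → General Business Permit not required.
Sec. 15-6. seating 86 ≤ 120; sells alcoholic beverages → Compliance Authorization required.
Sec. 15-7. does not operate outdoor seating on a public sidewalk → Standard Certificate exemption does not apply.
Sec. 15-8. sells firearms or ammunition; offers live music → Standard Certificate required.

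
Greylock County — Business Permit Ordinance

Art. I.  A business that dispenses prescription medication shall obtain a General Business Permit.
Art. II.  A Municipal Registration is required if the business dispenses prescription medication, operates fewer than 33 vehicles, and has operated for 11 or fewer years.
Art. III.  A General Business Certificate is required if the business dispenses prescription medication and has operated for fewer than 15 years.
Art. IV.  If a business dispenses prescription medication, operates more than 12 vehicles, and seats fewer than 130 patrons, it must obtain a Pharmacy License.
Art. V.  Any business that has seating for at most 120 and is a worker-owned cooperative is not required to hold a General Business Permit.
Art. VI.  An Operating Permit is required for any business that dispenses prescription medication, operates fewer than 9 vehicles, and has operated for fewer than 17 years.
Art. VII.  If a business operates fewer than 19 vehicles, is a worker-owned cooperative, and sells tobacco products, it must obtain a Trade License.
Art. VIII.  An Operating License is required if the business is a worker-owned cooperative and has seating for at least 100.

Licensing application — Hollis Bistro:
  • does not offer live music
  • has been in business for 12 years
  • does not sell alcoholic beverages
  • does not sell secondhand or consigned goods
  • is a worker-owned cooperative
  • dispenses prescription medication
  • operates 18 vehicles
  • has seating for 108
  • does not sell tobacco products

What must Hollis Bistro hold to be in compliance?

Art. I. dispenses prescription medication → General Business Permit required.
Art. II. dispenses prescription medication; vehicles 18 < 33; years in business 12 > 11 → Municipal Registration not required.
Art. III. dispenses prescription medication; years in business 12 < 15 → General Business Certificate required.
Art. IV. dispenses prescription medication; vehicles 18 > 12; seating 108 < 130 → Pharmacy License required.
Art. V. seating 108 ≤ 120; is a worker-owned cooperative → exempt from General Business Permit.
Art. VI. dispenses prescription medication; vehicles 18 ≥ 9; years in business 12 < 17 → Operating Permit not required.
Art. VII. vehicles 18 < 19; is a worker-owned cooperative; does not sell tobacco products → Trade License not required.
Art. VIII. is a worker-owned cooperative; seating 108 ≥ 100 → Operating License required.

General Business Certificate, Operating License, Pharmacy License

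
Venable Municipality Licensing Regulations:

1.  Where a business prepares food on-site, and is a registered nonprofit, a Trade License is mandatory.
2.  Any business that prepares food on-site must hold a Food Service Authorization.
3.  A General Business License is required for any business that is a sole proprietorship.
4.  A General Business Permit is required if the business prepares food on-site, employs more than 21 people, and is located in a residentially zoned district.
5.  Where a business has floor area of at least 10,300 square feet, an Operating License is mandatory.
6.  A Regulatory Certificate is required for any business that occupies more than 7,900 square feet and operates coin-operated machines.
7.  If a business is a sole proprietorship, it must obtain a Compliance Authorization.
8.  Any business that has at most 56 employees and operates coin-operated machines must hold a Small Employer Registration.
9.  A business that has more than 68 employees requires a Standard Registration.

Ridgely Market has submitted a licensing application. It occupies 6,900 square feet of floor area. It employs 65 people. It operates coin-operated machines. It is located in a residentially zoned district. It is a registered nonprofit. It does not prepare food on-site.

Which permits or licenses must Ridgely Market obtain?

1. does not prepare food on-site; is a registered nonprofit → Trade License not required.
2. does not prepare food on-site → Food Service Authorization not required.
3. is a registered nonprofit (not: is a sole proprietorship) → General Business License not required.
4. does not prepare food on-site; employees 65 > 21; is located in a residentially zoned district → General Business Permit not required.
5. floor area 6,900 square feet < 10,300 square feet → Operating License not required.
6. floor area 6,900 square feet ≤ 7,900 square feet; operates coin-operated machines → Regulatory Certificate not required.
7. is a registered nonprofit (not: is a sole proprietorship) → Compliance Authorization not required.
8. employees 65 > 56; operates coin-operated machines → Small Employer Registration not required.
9. employees 65 ≤ 68 → Standard Registration not required.

None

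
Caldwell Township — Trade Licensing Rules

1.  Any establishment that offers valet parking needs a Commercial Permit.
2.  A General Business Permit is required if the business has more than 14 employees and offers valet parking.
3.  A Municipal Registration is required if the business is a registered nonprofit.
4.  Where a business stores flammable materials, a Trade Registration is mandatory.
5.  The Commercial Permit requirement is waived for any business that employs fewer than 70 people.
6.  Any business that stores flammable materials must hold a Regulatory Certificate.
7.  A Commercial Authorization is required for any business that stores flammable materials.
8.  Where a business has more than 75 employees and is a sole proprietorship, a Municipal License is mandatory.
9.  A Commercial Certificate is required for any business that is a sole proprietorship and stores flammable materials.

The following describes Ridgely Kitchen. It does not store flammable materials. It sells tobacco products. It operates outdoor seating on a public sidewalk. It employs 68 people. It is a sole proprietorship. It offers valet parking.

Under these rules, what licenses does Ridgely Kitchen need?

General Business Permit

1. offers valet parking → Commercial Permit required.
2. employees 68 > 14; offers valet parking → General Business Permit required.
3. is a sole proprietorship (not: is a registered nonprofit) → Municipal Registration not required.
4. does not store flammable materials → Trade Registration not required.
5. employees 68 < 70 → exempt from Commercial Permit.
6. does not store flammable materials → Regulatory Certificate not required.
7. does not store flammable materials → Commercial Authorization not required.
8. employees 68 ≤ 75; is a sole proprietorship → Municipal License not required.
9. is a sole proprietorship; does not store flammable materials → Commercial Certificate not required.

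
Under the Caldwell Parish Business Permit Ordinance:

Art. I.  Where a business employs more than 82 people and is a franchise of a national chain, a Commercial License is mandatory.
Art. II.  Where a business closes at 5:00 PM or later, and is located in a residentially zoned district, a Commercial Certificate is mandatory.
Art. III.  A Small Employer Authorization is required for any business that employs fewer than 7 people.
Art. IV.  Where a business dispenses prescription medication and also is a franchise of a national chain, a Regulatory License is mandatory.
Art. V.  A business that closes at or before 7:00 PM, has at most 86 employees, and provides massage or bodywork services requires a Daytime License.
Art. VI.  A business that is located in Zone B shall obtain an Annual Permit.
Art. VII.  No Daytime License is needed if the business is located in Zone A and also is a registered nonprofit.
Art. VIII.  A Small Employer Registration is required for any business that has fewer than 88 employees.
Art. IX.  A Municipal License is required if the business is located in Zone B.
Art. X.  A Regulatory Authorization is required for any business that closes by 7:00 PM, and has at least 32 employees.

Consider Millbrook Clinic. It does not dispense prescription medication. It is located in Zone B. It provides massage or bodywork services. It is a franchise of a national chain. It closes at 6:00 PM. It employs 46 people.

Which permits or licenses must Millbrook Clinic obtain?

Art. I. employees 46 ≤ 82; is a franchise of a national chain → Commercial License not required.
Art. II. closes 6:00 PM, after 5:00 PM; is located in Zone B (not: is located in a residentially zoned district) → Commercial Certificate not required.
Art. III. employees 46 ≥ 7 → Small Employer Authorization not required.
Art. IV. does not dispense prescription medication; is a franchise of a national chain → Regulatory License not required.
Art. V. closes 6:00 PM, at/before 7:00 PM; employees 46 ≤ 86; provides massage or bodywork services → Daytime License required.
Art. VI. is located in Zone B → Annual Permit required.
Art. VII. is located in Zone B (not: is located in Zone A); is a franchise of a national chain (not: is a registered nonprofit) → Daytime License exemption does not apply.
Art. VIII. employees 46 < 88 → Small Employer Registration required.
Art. IX. is located in Zone B → Municipal License required.
Art. X. closes 6:00 PM, at/before 7:00 PM; employees 46 ≥ 32 → Regulatory Authorization required.

Annual Permit, Daytime License, Municipal License, Regulatory Authorization, Small Employer Registration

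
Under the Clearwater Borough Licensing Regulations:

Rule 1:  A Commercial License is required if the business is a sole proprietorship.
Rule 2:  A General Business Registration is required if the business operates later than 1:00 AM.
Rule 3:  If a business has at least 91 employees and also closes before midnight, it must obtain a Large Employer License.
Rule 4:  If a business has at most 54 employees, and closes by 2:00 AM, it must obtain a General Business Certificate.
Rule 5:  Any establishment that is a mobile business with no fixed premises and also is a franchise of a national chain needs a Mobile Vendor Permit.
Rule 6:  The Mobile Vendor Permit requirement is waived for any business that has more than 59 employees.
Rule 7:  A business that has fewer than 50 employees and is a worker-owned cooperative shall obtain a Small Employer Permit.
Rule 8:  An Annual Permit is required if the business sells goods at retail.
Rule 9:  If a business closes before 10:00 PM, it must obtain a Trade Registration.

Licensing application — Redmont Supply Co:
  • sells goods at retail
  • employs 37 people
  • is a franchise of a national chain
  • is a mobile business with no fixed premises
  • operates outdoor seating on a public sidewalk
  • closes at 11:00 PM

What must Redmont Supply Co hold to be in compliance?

Annual Permit, General Business Certificate, Mobile Vendor Permit

Rule 1: is a franchise of a national chain (not: is a sole proprietorship) → Commercial License not required.
Rule 2: closes 11:00 PM, at/before 1:00 AM → General Business Registration not required.
Rule 3: employees 37 < 91; closes 11:00 PM, at/before midnight → Large Employer License not required.
Rule 4: employees 37 ≤ 54; closes 11:00 PM, at/before 2:00 AM → General Business Certificate required.
Rule 5: is a mobile business with no fixed premises; is a franchise of a national chain → Mobile Vendor Permit required.
Rule 6: employees 37 ≤ 59 → Mobile Vendor Permit exemption does not apply.
Rule 7: employees 37 < 50; is a franchise of a national chain (not: is a worker-owned cooperative) → Small Employer Permit not required.
Rule 8: sells goods at retail → Annual Permit required.
Rule 9: closes 11:00 PM, after 10:00 PM → Trade Registration not required.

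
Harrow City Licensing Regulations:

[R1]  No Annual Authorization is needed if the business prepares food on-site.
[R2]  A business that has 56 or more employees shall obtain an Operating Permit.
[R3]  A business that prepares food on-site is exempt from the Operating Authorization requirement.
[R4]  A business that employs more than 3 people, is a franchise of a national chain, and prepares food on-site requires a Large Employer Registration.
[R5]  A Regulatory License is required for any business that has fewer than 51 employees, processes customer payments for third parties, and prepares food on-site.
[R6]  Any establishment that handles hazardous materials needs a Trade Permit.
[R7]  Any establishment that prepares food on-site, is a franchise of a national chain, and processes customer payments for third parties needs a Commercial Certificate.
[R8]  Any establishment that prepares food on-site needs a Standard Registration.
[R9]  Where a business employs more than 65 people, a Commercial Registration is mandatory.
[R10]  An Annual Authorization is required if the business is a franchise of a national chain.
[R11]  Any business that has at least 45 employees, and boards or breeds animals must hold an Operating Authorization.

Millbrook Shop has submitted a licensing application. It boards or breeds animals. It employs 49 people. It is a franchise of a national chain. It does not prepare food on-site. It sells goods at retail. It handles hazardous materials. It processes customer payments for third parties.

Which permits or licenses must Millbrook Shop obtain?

[R1] does not prepare food on-site → Annual Authorization exemption does not apply.
[R2] employees 49 < 56 → Operating Permit not required.
[R3] does not prepare food on-site → Operating Authorization exemption does not apply.
[R4] employees 49 > 3; is a franchise of a national chain; does not prepare food on-site → Large Employer Registration not required.
[R5] employees 49 < 51; processes customer payments for third parties; does not prepare food on-site → Regulatory License not required.
[R6] handles hazardous materials → Trade Permit required.
[R7] does not prepare food on-site; is a franchise of a national chain; processes customer payments for third parties → Commercial Certificate not required.
[R8] does not prepare food on-site → Standard Registration not required.
[R9] employees 49 ≤ 65 → Commercial Registration not required.
[R10] is a franchise of a national chain → Annual Authorization required.
[R11] employees 49 ≥ 45; boards or breeds animals → Operating Authorization required.

Annual Authorization, Operating Authorization, Trade Permit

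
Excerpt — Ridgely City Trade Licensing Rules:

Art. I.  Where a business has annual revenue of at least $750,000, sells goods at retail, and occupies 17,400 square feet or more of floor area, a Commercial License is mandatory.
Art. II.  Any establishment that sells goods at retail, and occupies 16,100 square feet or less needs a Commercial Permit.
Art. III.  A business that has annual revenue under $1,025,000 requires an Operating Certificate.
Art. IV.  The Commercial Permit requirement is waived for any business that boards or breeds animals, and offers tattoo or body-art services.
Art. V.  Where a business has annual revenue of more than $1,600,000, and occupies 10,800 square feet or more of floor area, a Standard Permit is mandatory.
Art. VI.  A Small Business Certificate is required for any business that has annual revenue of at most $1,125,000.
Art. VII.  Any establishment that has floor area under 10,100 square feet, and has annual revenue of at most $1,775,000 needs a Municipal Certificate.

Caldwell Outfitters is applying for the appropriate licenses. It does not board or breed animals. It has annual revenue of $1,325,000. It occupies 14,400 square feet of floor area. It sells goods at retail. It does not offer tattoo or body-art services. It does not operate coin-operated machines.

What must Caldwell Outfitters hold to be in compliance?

Commercial Permit

Art. I. revenue $1,325,000 ≥ $750,000; sells goods at retail; floor area 14,400 square feet < 17,400 square feet → Commercial License not required.
Art. II. sells goods at retail; floor area 14,400 square feet ≤ 16,100 square feet → Commercial Permit required.
Art. III. revenue $1,325,000 ≥ $1,025,000 → Operating Certificate not required.
Art. IV. does not board or breed animals; does not offer tattoo or body-art services → Commercial Permit exemption does not apply.
Art. V. revenue $1,325,000 ≤ $1,600,000; floor area 14,400 square feet ≥ 10,800 square feet → Standard Permit not required.
Art. VI. revenue $1,325,000 > $1,125,000 → Small Business Certificate not required.
Art. VII. floor area 14,400 square feet ≥ 10,100 square feet; revenue $1,325,000 ≤ $1,775,000 → Municipal Certificate not required.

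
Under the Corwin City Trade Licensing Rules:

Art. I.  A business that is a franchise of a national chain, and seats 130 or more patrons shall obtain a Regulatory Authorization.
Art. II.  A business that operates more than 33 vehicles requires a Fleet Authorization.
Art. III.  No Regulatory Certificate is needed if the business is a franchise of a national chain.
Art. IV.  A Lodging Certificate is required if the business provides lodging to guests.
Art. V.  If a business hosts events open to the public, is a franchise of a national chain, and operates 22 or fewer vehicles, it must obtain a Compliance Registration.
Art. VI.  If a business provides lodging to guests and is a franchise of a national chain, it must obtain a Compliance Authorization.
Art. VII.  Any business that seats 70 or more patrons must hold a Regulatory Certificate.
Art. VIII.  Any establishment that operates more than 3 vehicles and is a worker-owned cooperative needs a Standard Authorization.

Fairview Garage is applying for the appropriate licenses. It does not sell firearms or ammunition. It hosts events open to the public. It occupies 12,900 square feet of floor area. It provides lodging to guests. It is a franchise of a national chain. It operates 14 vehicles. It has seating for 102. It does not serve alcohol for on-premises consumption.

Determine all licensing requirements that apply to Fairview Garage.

Compliance Authorization, Compliance Registration, Lodging Certificate

Art. I. is a franchise of a national chain; seating 102 < 130 → Regulatory Authorization not required.
Art. II. vehicles 14 ≤ 33 → Fleet Authorization not required.
Art. III. is a franchise of a national chain → exempt from Regulatory Certificate.
Art. IV. provides lodging to guests → Lodging Certificate required.
Art. V. hosts events open to the public; is a franchise of a national chain; vehicles 14 ≤ 22 → Compliance Registration required.
Art. VI. provides lodging to guests; is a franchise of a national chain → Compliance Authorization required.
Art. VII. seating 102 ≥ 70 → Regulatory Certificate required.
Art. VIII. vehicles 14 > 3; is a franchise of a national chain (not: is a worker-owned cooperative) → Standard Authorization not required.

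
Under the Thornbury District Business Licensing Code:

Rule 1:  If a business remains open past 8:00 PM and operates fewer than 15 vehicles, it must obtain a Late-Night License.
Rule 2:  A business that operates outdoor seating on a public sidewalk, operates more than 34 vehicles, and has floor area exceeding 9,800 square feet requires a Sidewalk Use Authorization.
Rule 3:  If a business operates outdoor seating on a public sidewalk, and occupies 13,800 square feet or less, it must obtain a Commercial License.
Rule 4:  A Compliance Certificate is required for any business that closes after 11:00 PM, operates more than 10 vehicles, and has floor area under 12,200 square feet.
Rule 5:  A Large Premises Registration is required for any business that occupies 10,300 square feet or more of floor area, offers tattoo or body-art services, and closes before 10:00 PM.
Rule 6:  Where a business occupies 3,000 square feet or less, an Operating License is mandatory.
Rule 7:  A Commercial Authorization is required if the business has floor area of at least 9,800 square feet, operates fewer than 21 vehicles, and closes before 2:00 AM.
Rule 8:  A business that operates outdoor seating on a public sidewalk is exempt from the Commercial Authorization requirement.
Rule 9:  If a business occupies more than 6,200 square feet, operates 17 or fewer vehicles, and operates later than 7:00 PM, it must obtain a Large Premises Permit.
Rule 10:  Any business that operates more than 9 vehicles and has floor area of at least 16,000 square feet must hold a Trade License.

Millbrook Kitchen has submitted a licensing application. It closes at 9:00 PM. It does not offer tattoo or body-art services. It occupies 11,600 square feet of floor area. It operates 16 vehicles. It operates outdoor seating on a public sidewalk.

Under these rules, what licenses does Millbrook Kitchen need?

Rule 1: closes 9:00 PM, after 8:00 PM; vehicles 16 ≥ 15 → Late-Night License not required.
Rule 2: operates outdoor seating on a public sidewalk; vehicles 16 ≤ 34; floor area 11,600 square feet > 9,800 square feet → Sidewalk Use Authorization not required.
Rule 3: operates outdoor seating on a public sidewalk; floor area 11,600 square feet ≤ 13,800 square feet → Commercial License required.
Rule 4: closes 9:00 PM, at/before 11:00 PM; vehicles 16 > 10; floor area 11,600 square feet < 12,200 square feet → Compliance Certificate not required.
Rule 5: floor area 11,600 square feet ≥ 10,300 square feet; does not offer tattoo or body-art services; closes 9:00 PM, at/before 10:00 PM → Large Premises Registration not required.
Rule 6: floor area 11,600 square feet > 3,000 square feet → Operating License not required.
Rule 7: floor area 11,600 square feet ≥ 9,800 square feet; vehicles 16 < 21; closes 9:00 PM, at/before 2:00 AM → Commercial Authorization required.
Rule 8: operates outdoor seating on a public sidewalk → exempt from Commercial Authorization.
Rule 9: floor area 11,600 square feet > 6,200 square feet; vehicles 16 ≤ 17; closes 9:00 PM, after 7:00 PM → Large Premises Permit required.
Rule 10: vehicles 16 > 9; floor area 11,600 square feet < 16,000 square feet → Trade License not required.

Commercial License, Large Premises Permit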